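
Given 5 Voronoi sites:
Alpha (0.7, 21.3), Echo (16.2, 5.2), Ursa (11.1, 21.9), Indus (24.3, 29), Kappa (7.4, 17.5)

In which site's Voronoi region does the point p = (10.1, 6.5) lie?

Squared Euclidean distances:
d²(p, Alpha) = (10.1−0.7)² + (6.5−21.3)² = 88.36 + 219.04 = 307.4
d²(p, Echo) = (10.1−16.2)² + (6.5−5.2)² = 37.21 + 1.69 = 38.9
d²(p, Ursa) = (10.1−11.1)² + (6.5−21.9)² = 1 + 237.16 = 238.16
d²(p, Indus) = (10.1−24.3)² + (6.5−29)² = 201.64 + 506.25 = 707.89
d²(p, Kappa) = (10.1−7.4)² + (6.5−17.5)² = 7.29 + 121 = 128.29
Minimum is at Echo.

Echo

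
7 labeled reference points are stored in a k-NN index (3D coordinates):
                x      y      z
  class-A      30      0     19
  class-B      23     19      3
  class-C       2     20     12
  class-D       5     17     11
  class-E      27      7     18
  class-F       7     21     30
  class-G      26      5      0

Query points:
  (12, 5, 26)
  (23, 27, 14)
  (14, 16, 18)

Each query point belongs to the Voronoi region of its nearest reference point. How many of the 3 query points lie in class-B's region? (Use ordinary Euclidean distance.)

(12, 5, 26) — d² to each: class-A:398, class-B:846, class-C:521, class-D:418, class-E:293, class-F:297, class-G:872 → nearest is class-E
(23, 27, 14) — d² to each: class-A:803, class-B:185, class-C:494, class-D:433, class-E:432, class-F:548, class-G:689 → nearest is class-B
(14, 16, 18) — d² to each: class-A:513, class-B:315, class-C:196, class-D:131, class-E:250, class-F:218, class-G:589 → nearest is class-D
1 of the 3 points has class-B as nearest.

1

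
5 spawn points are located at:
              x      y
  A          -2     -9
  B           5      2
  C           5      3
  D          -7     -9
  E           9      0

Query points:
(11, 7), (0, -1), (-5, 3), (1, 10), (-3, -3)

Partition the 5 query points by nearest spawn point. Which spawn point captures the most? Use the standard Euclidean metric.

(11, 7) — d² to each: A:425, B:61, C:52, D:580, E:53 → nearest is C
(0, -1) — d² to each: A:68, B:34, C:41, D:113, E:82 → nearest is B
(-5, 3) — d² to each: A:153, B:101, C:100, D:148, E:205 → nearest is C
(1, 10) — d² to each: A:370, B:80, C:65, D:425, E:164 → nearest is C
(-3, -3) — d² to each: A:37, B:89, C:100, D:52, E:153 → nearest is A
Tally — A:1, B:1, C:3. C captures the most (3).

C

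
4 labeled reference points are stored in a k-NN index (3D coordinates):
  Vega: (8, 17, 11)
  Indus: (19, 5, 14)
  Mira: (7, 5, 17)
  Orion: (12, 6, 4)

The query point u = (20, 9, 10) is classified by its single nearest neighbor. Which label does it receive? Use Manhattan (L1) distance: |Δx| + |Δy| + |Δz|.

Indus

d(u, Vega) = |20−8| + |9−17| + |10−11| = 12 + 8 + 1 = 21
d(u, Indus) = |20−19| + |9−5| + |10−14| = 1 + 4 + 4 = 9
d(u, Mira) = |20−7| + |9−5| + |10−17| = 13 + 4 + 7 = 24
d(u, Orion) = |20−12| + |9−6| + |10−4| = 8 + 3 + 6 = 17
Minimum is at Indus.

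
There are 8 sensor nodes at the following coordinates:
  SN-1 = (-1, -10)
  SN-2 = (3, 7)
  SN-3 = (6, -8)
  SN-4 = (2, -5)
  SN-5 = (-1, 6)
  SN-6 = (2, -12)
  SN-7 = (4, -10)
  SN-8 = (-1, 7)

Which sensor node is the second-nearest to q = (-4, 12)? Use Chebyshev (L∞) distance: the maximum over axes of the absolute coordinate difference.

SN-5

d(q, SN-1) = max(3, 22) = 22
d(q, SN-2) = max(7, 5) = 7
d(q, SN-3) = max(10, 20) = 20
d(q, SN-4) = max(6, 17) = 17
d(q, SN-5) = max(3, 6) = 6
d(q, SN-6) = max(6, 24) = 24
d(q, SN-7) = max(8, 22) = 22
d(q, SN-8) = max(3, 5) = 5
Sorted ascending: SN-8, SN-5, SN-2, … — the second-nearest is SN-5.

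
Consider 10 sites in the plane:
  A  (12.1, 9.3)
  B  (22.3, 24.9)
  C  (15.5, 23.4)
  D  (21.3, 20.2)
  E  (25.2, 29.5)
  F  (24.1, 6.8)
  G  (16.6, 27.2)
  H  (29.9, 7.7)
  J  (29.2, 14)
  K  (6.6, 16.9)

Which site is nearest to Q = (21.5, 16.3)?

Squared Euclidean distances:
|QA|² = 88.36 + 49 = 137.36
|QB|² = 0.64 + 73.96 = 74.6
|QC|² = 36 + 50.41 = 86.41
|QD|² = 0.04 + 15.21 = 15.25
|QE|² = 13.69 + 174.24 = 187.93
|QF|² = 6.76 + 90.25 = 97.01
|QG|² = 24.01 + 118.81 = 142.82
|QH|² = 70.56 + 73.96 = 144.52
|QJ|² = 59.29 + 5.29 = 64.58
|QK|² = 222.01 + 0.36 = 222.37
D is nearest.

D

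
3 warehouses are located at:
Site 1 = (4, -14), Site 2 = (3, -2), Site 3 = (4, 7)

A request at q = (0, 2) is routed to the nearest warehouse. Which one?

Squared Euclidean distances:
d²(q, Site 1) = 16 + 256 = 272
d²(q, Site 2) = 9 + 16 = 25
d²(q, Site 3) = 16 + 25 = 41
The smallest is to Site 2, so q lies in the Voronoi region of Site 2.

Site 2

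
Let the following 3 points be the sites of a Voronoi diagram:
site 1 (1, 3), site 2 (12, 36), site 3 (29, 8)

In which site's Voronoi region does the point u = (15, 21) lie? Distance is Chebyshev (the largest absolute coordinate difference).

site 3

d(u, site 1) = max(14, 18) = 18
d(u, site 2) = max(3, 15) = 15
d(u, site 3) = max(14, 13) = 14
The smallest is to site 3, so u lies in the Voronoi region of site 3.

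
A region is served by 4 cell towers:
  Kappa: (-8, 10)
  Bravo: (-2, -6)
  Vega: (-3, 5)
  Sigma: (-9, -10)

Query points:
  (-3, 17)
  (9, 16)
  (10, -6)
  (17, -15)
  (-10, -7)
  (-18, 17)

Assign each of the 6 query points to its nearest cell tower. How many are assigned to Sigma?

1

(-3, 17) — d² to each: Kappa:74, Bravo:530, Vega:144, Sigma:765 → nearest is Kappa
(9, 16) — d² to each: Kappa:325, Bravo:605, Vega:265, Sigma:1000 → nearest is Vega
(10, -6) — d² to each: Kappa:580, Bravo:144, Vega:290, Sigma:377 → nearest is Bravo
(17, -15) — d² to each: Kappa:1250, Bravo:442, Vega:800, Sigma:701 → nearest is Bravo
(-10, -7) — d² to each: Kappa:293, Bravo:65, Vega:193, Sigma:10 → nearest is Sigma
(-18, 17) — d² to each: Kappa:149, Bravo:785, Vega:369, Sigma:810 → nearest is Kappa
1 of the 6 points has Sigma as nearest.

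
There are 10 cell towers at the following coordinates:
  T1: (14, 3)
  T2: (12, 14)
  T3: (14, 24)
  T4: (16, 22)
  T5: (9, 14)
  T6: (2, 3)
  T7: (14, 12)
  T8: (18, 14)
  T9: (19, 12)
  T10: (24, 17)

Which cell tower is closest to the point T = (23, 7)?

Since √ is increasing, it suffices to compare squared distances:
|TT1|² = (23−14)² + (7−3)² = 81 + 16 = 97
|TT2|² = (23−12)² + (7−14)² = 121 + 49 = 170
|TT3|² = (23−14)² + (7−24)² = 81 + 289 = 370
|TT4|² = (23−16)² + (7−22)² = 49 + 225 = 274
|TT5|² = (23−9)² + (7−14)² = 196 + 49 = 245
|TT6|² = (23−2)² + (7−3)² = 441 + 16 = 457
|TT7|² = (23−14)² + (7−12)² = 81 + 25 = 106
|TT8|² = (23−18)² + (7−14)² = 25 + 49 = 74
|TT9|² = (23−19)² + (7−12)² = 16 + 25 = 41
d²(T, T10) = (23−24)² + (7−17)² = 1 + 100 = 101
T9 is nearest.

T9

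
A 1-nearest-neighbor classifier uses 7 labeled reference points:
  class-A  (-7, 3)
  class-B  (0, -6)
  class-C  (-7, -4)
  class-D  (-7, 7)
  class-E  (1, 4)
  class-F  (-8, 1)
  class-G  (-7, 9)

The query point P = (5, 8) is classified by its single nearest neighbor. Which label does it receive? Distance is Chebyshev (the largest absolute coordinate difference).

d(P, class-A) = max(12, 5) = 12
d(P, class-B) = max(5, 14) = 14
d(P, class-C) = max(12, 12) = 12
d(P, class-D) = max(12, 1) = 12
d(P, class-E) = max(4, 4) = 4
d(P, class-F) = max(13, 7) = 13
d(P, class-G) = max(12, 1) = 12
The smallest is to class-E, so P lies in the Voronoi region of class-E.

class-E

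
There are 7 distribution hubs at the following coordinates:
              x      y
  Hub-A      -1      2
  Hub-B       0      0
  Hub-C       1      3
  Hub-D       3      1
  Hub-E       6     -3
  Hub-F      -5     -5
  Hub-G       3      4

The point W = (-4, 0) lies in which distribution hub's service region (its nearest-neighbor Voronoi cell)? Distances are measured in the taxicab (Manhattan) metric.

Hub-B

d(W, Hub-A) = |-4−(-1)| + |0−2| = 3 + 2 = 5
d(W, Hub-B) = |-4−0| + |0−0| = 4 + 0 = 4
d(W, Hub-C) = |-4−1| + |0−3| = 5 + 3 = 8
d(W, Hub-D) = |-4−3| + |0−1| = 7 + 1 = 8
d(W, Hub-E) = |-4−6| + |0−(-3)| = 10 + 3 = 13
d(W, Hub-F) = |-4−(-5)| + |0−(-5)| = 1 + 5 = 6
d(W, Hub-G) = |-4−3| + |0−4| = 7 + 4 = 11
Hub-B is nearest.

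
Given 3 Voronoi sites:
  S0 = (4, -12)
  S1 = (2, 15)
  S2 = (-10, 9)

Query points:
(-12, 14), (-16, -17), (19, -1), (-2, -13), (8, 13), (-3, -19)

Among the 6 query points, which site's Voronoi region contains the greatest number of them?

(-12, 14) — d² to each: S0:932, S1:197, S2:29 → nearest is S2
(-16, -17) — d² to each: S0:425, S1:1348, S2:712 → nearest is S0
(19, -1) — d² to each: S0:346, S1:545, S2:941 → nearest is S0
(-2, -13) — d² to each: S0:37, S1:800, S2:548 → nearest is S0
(8, 13) — d² to each: S0:641, S1:40, S2:340 → nearest is S1
(-3, -19) — d² to each: S0:98, S1:1181, S2:833 → nearest is S0
Tally — S0:4, S1:1, S2:1. S0 captures the most (4).

S0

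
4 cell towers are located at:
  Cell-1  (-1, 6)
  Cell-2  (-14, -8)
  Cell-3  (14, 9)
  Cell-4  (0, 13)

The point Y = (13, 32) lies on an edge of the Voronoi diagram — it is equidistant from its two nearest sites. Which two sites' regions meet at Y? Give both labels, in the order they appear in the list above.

Squared distances from Y to each site:
d²(Y, Cell-1) = (13−(-1))² + (32−6)² = 196 + 676 = 872
d²(Y, Cell-2) = (13−(-14))² + (32−(-8))² = 729 + 1600 = 2329
d²(Y, Cell-3) = (13−14)² + (32−9)² = 1 + 529 = 530
d²(Y, Cell-4) = (13−0)² + (32−13)² = 169 + 361 = 530
Y is equidistant from Cell-3 and Cell-4 (both at squared distance 530), and every other site is strictly farther — so Y lies on the Cell-3–Cell-4 Voronoi edge.

Cell-3 and Cell-4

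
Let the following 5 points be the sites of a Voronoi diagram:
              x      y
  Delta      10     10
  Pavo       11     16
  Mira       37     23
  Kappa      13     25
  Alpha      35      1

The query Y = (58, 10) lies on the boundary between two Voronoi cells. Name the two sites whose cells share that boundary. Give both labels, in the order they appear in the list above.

Mira and Alpha

Squared distances from Y to each site:
d²(Y, Delta) = (58−10)² + (10−10)² = 2304 + 0 = 2304
d²(Y, Pavo) = (58−11)² + (10−16)² = 2209 + 36 = 2245
d²(Y, Mira) = (58−37)² + (10−23)² = 441 + 169 = 610
d²(Y, Kappa) = (58−13)² + (10−25)² = 2025 + 225 = 2250
d²(Y, Alpha) = (58−35)² + (10−1)² = 529 + 81 = 610
Y is equidistant from Mira and Alpha (both at squared distance 610), and every other site is strictly farther — so Y lies on the Mira–Alpha Voronoi edge.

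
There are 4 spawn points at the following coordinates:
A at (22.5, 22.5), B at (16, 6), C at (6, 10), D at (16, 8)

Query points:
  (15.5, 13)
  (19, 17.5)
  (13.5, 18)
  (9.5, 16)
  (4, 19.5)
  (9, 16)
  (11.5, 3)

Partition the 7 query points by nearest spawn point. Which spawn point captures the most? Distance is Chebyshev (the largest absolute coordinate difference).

C

(15.5, 13) — d to each: A:9.5, B:7, C:9.5, D:5 → nearest is D
(19, 17.5) — d to each: A:5, B:11.5, C:13, D:9.5 → nearest is A
(13.5, 18) — d to each: A:9, B:12, C:8, D:10 → nearest is C
(9.5, 16) — d to each: A:13, B:10, C:6, D:8 → nearest is C
(4, 19.5) — d to each: A:18.5, B:13.5, C:9.5, D:12 → nearest is C
(9, 16) — d to each: A:13.5, B:10, C:6, D:8 → nearest is C
(11.5, 3) — d to each: A:19.5, B:4.5, C:7, D:5 → nearest is B
Tally — A:1, B:1, C:4, D:1. C captures the most (4).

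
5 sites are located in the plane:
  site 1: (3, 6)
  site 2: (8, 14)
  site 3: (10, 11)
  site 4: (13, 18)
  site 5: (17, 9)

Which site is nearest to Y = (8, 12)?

Since √ is increasing, it suffices to compare squared distances:
d²(Y, site 1) = (8−3)² + (12−6)² = 25 + 36 = 61
d²(Y, site 2) = (8−8)² + (12−14)² = 0 + 4 = 4
d²(Y, site 3) = (8−10)² + (12−11)² = 4 + 1 = 5
d²(Y, site 4) = (8−13)² + (12−18)² = 25 + 36 = 61
d²(Y, site 5) = (8−17)² + (12−9)² = 81 + 9 = 90
The smallest is to site 2, so Y lies in the Voronoi region of site 2.

site 2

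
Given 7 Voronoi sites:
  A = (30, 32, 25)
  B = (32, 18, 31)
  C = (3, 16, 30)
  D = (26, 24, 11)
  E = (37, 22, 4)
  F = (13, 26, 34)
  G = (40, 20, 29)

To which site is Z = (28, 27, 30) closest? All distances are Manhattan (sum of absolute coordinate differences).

d(Z,A) = |28−30| + |27−32| + |30−25| = 2 + 5 + 5 = 12
d(Z,B) = |28−32| + |27−18| + |30−31| = 4 + 9 + 1 = 14
d(Z,C) = |28−3| + |27−16| + |30−30| = 25 + 11 + 0 = 36
d(Z,D) = |28−26| + |27−24| + |30−11| = 2 + 3 + 19 = 24
d(Z,E) = |28−37| + |27−22| + |30−4| = 9 + 5 + 26 = 40
d(Z,F) = |28−13| + |27−26| + |30−34| = 15 + 1 + 4 = 20
d(Z,G) = |28−40| + |27−20| + |30−29| = 12 + 7 + 1 = 20
The smallest is to A, so Z lies in the Voronoi region of A.

A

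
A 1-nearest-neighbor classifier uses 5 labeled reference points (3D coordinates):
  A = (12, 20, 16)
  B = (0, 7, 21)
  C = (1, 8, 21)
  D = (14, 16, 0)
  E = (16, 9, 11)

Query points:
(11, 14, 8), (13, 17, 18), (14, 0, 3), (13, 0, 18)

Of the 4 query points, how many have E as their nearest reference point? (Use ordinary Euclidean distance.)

(11, 14, 8) — d² to each: A:101, B:339, C:305, D:77, E:59 → nearest is E
(13, 17, 18) — d² to each: A:14, B:278, C:234, D:326, E:122 → nearest is A
(14, 0, 3) — d² to each: A:573, B:569, C:557, D:265, E:149 → nearest is E
(13, 0, 18) — d² to each: A:405, B:227, C:217, D:581, E:139 → nearest is E
3 of the 4 points have E as nearest.

3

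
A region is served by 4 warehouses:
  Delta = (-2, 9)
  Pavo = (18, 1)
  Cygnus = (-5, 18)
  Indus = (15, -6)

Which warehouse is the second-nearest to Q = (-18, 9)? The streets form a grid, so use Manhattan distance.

d(Q, Delta) = |-18−(-2)| + |9−9| = 16 + 0 = 16
d(Q, Pavo) = |-18−18| + |9−1| = 36 + 8 = 44
d(Q, Cygnus) = |-18−(-5)| + |9−18| = 13 + 9 = 22
d(Q, Indus) = |-18−15| + |9−(-6)| = 33 + 15 = 48
Sorted ascending: Delta, Cygnus, Pavo, … — the second-nearest is Cygnus.

Cygnus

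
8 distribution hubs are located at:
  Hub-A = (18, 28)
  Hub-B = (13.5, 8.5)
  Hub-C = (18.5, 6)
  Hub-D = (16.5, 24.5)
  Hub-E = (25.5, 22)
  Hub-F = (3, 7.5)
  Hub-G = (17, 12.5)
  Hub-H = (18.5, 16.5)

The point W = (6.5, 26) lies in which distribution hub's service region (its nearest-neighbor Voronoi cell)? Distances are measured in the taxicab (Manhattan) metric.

d(W, Hub-A) = 11.5 + 2 = 13.5
d(W, Hub-B) = 7 + 17.5 = 24.5
d(W, Hub-C) = 12 + 20 = 32
d(W, Hub-D) = 10 + 1.5 = 11.5
d(W, Hub-E) = 19 + 4 = 23
d(W, Hub-F) = 3.5 + 18.5 = 22
d(W, Hub-G) = 10.5 + 13.5 = 24
d(W, Hub-H) = 12 + 9.5 = 21.5
Minimum is at Hub-D.

Hub-D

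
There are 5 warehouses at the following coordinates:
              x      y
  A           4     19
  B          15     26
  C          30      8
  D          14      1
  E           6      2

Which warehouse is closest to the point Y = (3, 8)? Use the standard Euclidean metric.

Compare squared distances (the ordering matches that of the actual distances):
|YA|² = (3−4)² + (8−19)² = 1 + 121 = 122
|YB|² = (3−15)² + (8−26)² = 144 + 324 = 468
|YC|² = (3−30)² + (8−8)² = 729 + 0 = 729
|YD|² = (3−14)² + (8−1)² = 121 + 49 = 170
|YE|² = (3−6)² + (8−2)² = 9 + 36 = 45
Minimum is at E.

E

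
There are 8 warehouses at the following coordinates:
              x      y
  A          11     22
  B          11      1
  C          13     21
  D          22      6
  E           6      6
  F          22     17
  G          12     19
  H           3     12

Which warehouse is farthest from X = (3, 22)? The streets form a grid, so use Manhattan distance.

D

d(X,A) = |3−11| + |22−22| = 8 + 0 = 8
d(X,B) = |3−11| + |22−1| = 8 + 21 = 29
d(X,C) = |3−13| + |22−21| = 10 + 1 = 11
d(X,D) = |3−22| + |22−6| = 19 + 16 = 35
d(X,E) = |3−6| + |22−6| = 3 + 16 = 19
d(X,F) = |3−22| + |22−17| = 19 + 5 = 24
d(X,G) = |3−12| + |22−19| = 9 + 3 = 12
d(X,H) = |3−3| + |22−12| = 0 + 10 = 10
The largest is to D.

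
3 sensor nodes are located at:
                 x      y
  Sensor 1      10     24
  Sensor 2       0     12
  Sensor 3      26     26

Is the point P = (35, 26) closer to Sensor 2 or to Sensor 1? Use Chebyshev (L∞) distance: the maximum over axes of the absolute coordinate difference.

d(P, Sensor 2) = max(35, 14) = 35
d(P, Sensor 1) = max(25, 2) = 25
35 > 25, so Sensor 1 is closer.

Sensor 1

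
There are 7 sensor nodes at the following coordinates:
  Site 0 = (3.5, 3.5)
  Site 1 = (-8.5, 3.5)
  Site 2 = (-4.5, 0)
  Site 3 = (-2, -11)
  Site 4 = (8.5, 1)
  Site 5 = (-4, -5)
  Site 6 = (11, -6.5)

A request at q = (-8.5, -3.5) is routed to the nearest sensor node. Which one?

Site 5

Compare squared distances (the ordering matches that of the actual distances):
d²(q, Site 0) = (-8.5−3.5)² + (-3.5−3.5)² = 144 + 49 = 193
d²(q, Site 1) = (-8.5−(-8.5))² + (-3.5−3.5)² = 0 + 49 = 49
d²(q, Site 2) = (-8.5−(-4.5))² + (-3.5−0)² = 16 + 12.25 = 28.25
d²(q, Site 3) = (-8.5−(-2))² + (-3.5−(-11))² = 42.25 + 56.25 = 98.5
d²(q, Site 4) = (-8.5−8.5)² + (-3.5−1)² = 289 + 20.25 = 309.25
d²(q, Site 5) = (-8.5−(-4))² + (-3.5−(-5))² = 20.25 + 2.25 = 22.5
d²(q, Site 6) = (-8.5−11)² + (-3.5−(-6.5))² = 380.25 + 9 = 389.25
Site 5 is nearest.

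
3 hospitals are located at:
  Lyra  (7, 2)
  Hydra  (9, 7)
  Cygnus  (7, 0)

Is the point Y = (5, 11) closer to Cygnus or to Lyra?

Lyra

Compare squared distances:
d²(Y, Cygnus) = (5−7)² + (11−0)² = 4 + 121 = 125
d²(Y, Lyra) = (5−7)² + (11−2)² = 4 + 81 = 85
125 > 85, so Lyra is closer.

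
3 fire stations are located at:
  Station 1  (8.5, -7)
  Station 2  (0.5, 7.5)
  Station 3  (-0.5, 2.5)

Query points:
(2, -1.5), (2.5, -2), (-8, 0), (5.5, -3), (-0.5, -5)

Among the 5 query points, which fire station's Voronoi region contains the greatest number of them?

(2, -1.5) — d² to each: Station 1:72.5, Station 2:83.25, Station 3:22.25 → nearest is Station 3
(2.5, -2) — d² to each: Station 1:61, Station 2:94.25, Station 3:29.25 → nearest is Station 3
(-8, 0) — d² to each: Station 1:321.25, Station 2:128.5, Station 3:62.5 → nearest is Station 3
(5.5, -3) — d² to each: Station 1:25, Station 2:135.25, Station 3:66.25 → nearest is Station 1
(-0.5, -5) — d² to each: Station 1:85, Station 2:157.25, Station 3:56.25 → nearest is Station 3
Tally — Station 1:1, Station 3:4. Station 3 captures the most (4).

Station 3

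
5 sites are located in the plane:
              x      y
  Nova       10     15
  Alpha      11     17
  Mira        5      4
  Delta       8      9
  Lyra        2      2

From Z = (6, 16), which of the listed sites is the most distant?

Lyra

Since √ is increasing, it suffices to compare squared distances:
d²(Z, Nova) = (6−10)² + (16−15)² = 16 + 1 = 17
d²(Z, Alpha) = (6−11)² + (16−17)² = 25 + 1 = 26
d²(Z, Mira) = (6−5)² + (16−4)² = 1 + 144 = 145
d²(Z, Delta) = (6−8)² + (16−9)² = 4 + 49 = 53
d²(Z, Lyra) = (6−2)² + (16−2)² = 16 + 196 = 212
The largest is to Lyra.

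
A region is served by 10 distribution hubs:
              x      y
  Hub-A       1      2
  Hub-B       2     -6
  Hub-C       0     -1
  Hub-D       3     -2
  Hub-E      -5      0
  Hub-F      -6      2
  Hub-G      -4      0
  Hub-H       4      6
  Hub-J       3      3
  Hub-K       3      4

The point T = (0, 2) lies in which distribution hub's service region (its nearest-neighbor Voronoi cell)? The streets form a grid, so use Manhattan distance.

d(T, Hub-A) = 1 + 0 = 1
d(T, Hub-B) = 2 + 8 = 10
d(T, Hub-C) = 0 + 3 = 3
d(T, Hub-D) = 3 + 4 = 7
d(T, Hub-E) = 5 + 2 = 7
d(T, Hub-F) = 6 + 0 = 6
d(T, Hub-G) = 4 + 2 = 6
d(T, Hub-H) = 4 + 4 = 8
d(T, Hub-J) = 3 + 1 = 4
d(T, Hub-K) = 3 + 2 = 5
The smallest is to Hub-A, so T lies in the Voronoi region of Hub-A.

Hub-A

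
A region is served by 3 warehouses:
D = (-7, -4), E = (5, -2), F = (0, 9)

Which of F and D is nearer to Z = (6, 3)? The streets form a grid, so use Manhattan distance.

d(Z,F) = |6−0| + |3−9| = 6 + 6 = 12
d(Z,D) = |6−(-7)| + |3−(-4)| = 13 + 7 = 20
12 < 20, so F is closer.

F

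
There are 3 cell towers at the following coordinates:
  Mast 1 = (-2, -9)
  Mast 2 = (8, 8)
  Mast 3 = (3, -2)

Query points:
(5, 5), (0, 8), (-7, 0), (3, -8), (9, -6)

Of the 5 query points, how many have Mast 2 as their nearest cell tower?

2

(5, 5) — d² to each: Mast 1:245, Mast 2:18, Mast 3:53 → nearest is Mast 2
(0, 8) — d² to each: Mast 1:293, Mast 2:64, Mast 3:109 → nearest is Mast 2
(-7, 0) — d² to each: Mast 1:106, Mast 2:289, Mast 3:104 → nearest is Mast 3
(3, -8) — d² to each: Mast 1:26, Mast 2:281, Mast 3:36 → nearest is Mast 1
(9, -6) — d² to each: Mast 1:130, Mast 2:197, Mast 3:52 → nearest is Mast 3
2 of the 5 points have Mast 2 as nearest.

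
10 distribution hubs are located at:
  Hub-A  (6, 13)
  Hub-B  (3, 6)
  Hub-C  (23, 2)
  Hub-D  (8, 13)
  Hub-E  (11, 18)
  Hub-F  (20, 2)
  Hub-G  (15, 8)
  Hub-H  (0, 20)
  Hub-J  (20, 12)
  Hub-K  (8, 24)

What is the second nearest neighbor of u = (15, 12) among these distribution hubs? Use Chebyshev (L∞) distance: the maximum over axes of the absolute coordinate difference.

d(u, Hub-A) = max(9, 1) = 9
d(u, Hub-B) = max(12, 6) = 12
d(u, Hub-C) = max(8, 10) = 10
d(u, Hub-D) = max(7, 1) = 7
d(u, Hub-E) = max(4, 6) = 6
d(u, Hub-F) = max(5, 10) = 10
d(u, Hub-G) = max(0, 4) = 4
d(u, Hub-H) = max(15, 8) = 15
d(u, Hub-J) = max(5, 0) = 5
d(u, Hub-K) = max(7, 12) = 12
Sorted ascending: Hub-G, Hub-J, Hub-E, … — the second-nearest is Hub-J.

Hub-J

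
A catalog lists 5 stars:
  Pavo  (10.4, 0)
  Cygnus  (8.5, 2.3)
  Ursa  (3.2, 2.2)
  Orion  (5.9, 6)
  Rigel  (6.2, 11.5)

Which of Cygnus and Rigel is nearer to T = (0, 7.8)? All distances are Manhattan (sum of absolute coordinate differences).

d(T, Cygnus) = |0−8.5| + |7.8−2.3| = 8.5 + 5.5 = 14
d(T, Rigel) = |0−6.2| + |7.8−11.5| = 6.2 + 3.7 = 9.9
14 > 9.9, so Rigel is closer.

Rigel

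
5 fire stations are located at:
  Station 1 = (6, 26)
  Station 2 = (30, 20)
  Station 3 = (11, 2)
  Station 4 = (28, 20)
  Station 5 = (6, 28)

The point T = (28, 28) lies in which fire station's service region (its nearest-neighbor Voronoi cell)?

Station 4

Squared Euclidean distances:
d²(T, Station 1) = (28−6)² + (28−26)² = 484 + 4 = 488
d²(T, Station 2) = (28−30)² + (28−20)² = 4 + 64 = 68
d²(T, Station 3) = (28−11)² + (28−2)² = 289 + 676 = 965
d²(T, Station 4) = (28−28)² + (28−20)² = 0 + 64 = 64
d²(T, Station 5) = (28−6)² + (28−28)² = 484 + 0 = 484
Station 4 is nearest.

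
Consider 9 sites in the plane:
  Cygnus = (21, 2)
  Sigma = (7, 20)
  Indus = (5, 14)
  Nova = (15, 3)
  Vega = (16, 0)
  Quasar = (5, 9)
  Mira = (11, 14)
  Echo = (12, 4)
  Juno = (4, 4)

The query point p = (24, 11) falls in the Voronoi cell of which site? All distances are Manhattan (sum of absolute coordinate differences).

Cygnus

d(p, Cygnus) = |24−21| + |11−2| = 3 + 9 = 12
d(p, Sigma) = |24−7| + |11−20| = 17 + 9 = 26
d(p, Indus) = |24−5| + |11−14| = 19 + 3 = 22
d(p, Nova) = |24−15| + |11−3| = 9 + 8 = 17
d(p, Vega) = |24−16| + |11−0| = 8 + 11 = 19
d(p, Quasar) = |24−5| + |11−9| = 19 + 2 = 21
d(p, Mira) = |24−11| + |11−14| = 13 + 3 = 16
d(p, Echo) = |24−12| + |11−4| = 12 + 7 = 19
d(p, Juno) = |24−4| + |11−4| = 20 + 7 = 27
Minimum is at Cygnus.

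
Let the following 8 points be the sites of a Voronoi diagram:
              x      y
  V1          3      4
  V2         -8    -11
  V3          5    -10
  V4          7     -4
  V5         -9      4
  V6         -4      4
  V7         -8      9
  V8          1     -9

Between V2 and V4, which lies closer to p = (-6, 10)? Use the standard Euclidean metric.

Compare squared distances:
|pV2|² = (-6−(-8))² + (10−(-11))² = 4 + 441 = 445
|pV4|² = (-6−7)² + (10−(-4))² = 169 + 196 = 365
445 > 365, so V4 is closer.

V4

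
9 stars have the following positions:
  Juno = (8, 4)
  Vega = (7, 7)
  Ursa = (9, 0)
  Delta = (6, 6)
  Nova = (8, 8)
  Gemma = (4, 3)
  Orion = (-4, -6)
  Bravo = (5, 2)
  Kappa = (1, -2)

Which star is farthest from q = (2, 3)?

Compare squared distances (the ordering matches that of the actual distances):
d²(q, Juno) = (2−8)² + (3−4)² = 36 + 1 = 37
d²(q, Vega) = (2−7)² + (3−7)² = 25 + 16 = 41
d²(q, Ursa) = (2−9)² + (3−0)² = 49 + 9 = 58
d²(q, Delta) = (2−6)² + (3−6)² = 16 + 9 = 25
d²(q, Nova) = (2−8)² + (3−8)² = 36 + 25 = 61
d²(q, Gemma) = (2−4)² + (3−3)² = 4 + 0 = 4
d²(q, Orion) = (2−(-4))² + (3−(-6))² = 36 + 81 = 117
d²(q, Bravo) = (2−5)² + (3−2)² = 9 + 1 = 10
d²(q, Kappa) = (2−1)² + (3−(-2))² = 1 + 25 = 26
The largest is to Orion.

Orion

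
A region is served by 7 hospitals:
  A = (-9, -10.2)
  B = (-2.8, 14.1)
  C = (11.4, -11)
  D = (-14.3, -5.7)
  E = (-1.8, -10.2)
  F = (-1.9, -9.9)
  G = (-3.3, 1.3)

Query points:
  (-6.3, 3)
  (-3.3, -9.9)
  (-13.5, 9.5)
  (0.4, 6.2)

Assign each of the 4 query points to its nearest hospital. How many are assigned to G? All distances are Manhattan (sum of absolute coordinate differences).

2

(-6.3, 3) — d to each: A:15.9, B:14.6, C:31.7, D:16.7, E:17.7, F:17.3, G:4.7 → nearest is G
(-3.3, -9.9) — d to each: A:6, B:24.5, C:15.8, D:15.2, E:1.8, F:1.4, G:11.2 → nearest is F
(-13.5, 9.5) — d to each: A:24.2, B:15.3, C:45.4, D:16, E:31.4, F:31, G:18.4 → nearest is B
(0.4, 6.2) — d to each: A:25.8, B:11.1, C:28.2, D:26.6, E:18.6, F:18.4, G:8.6 → nearest is G
2 of the 4 points have G as nearest.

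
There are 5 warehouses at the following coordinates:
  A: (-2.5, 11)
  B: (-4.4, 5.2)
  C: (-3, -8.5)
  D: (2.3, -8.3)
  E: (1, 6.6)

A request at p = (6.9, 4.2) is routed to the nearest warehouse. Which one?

E

Since √ is increasing, it suffices to compare squared distances:
|pA|² = (6.9−(-2.5))² + (4.2−11)² = 88.36 + 46.24 = 134.6
|pB|² = (6.9−(-4.4))² + (4.2−5.2)² = 127.69 + 1 = 128.69
|pC|² = (6.9−(-3))² + (4.2−(-8.5))² = 98.01 + 161.29 = 259.3
|pD|² = (6.9−2.3)² + (4.2−(-8.3))² = 21.16 + 156.25 = 177.41
|pE|² = (6.9−1)² + (4.2−6.6)² = 34.81 + 5.76 = 40.57
The smallest is to E, so p lies in the Voronoi region of E.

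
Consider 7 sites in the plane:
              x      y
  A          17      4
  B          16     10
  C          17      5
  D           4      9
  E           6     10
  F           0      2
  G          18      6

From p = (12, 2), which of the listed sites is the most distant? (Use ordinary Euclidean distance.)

Since √ is increasing, it suffices to compare squared distances:
|pA|² = (12−17)² + (2−4)² = 25 + 4 = 29
|pB|² = (12−16)² + (2−10)² = 16 + 64 = 80
|pC|² = (12−17)² + (2−5)² = 25 + 9 = 34
|pD|² = (12−4)² + (2−9)² = 64 + 49 = 113
|pE|² = (12−6)² + (2−10)² = 36 + 64 = 100
|pF|² = (12−0)² + (2−2)² = 144 + 0 = 144
|pG|² = (12−18)² + (2−6)² = 36 + 16 = 52
The largest is to F.

F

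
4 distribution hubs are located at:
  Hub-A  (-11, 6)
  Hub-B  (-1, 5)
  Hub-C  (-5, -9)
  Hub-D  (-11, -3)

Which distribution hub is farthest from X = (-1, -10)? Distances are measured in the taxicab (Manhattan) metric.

Hub-A

d(X, Hub-A) = |-1−(-11)| + |-10−6| = 10 + 16 = 26
d(X, Hub-B) = |-1−(-1)| + |-10−5| = 0 + 15 = 15
d(X, Hub-C) = |-1−(-5)| + |-10−(-9)| = 4 + 1 = 5
d(X, Hub-D) = |-1−(-11)| + |-10−(-3)| = 10 + 7 = 17
The largest is to Hub-A.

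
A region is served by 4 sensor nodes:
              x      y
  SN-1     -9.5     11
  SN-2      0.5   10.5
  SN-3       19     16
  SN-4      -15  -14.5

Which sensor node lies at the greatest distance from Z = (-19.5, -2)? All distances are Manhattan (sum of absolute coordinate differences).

d(Z, SN-1) = |-19.5−(-9.5)| + |-2−11| = 10 + 13 = 23
d(Z, SN-2) = |-19.5−0.5| + |-2−10.5| = 20 + 12.5 = 32.5
d(Z, SN-3) = |-19.5−19| + |-2−16| = 38.5 + 18 = 56.5
d(Z, SN-4) = |-19.5−(-15)| + |-2−(-14.5)| = 4.5 + 12.5 = 17
The largest is to SN-3.

SN-3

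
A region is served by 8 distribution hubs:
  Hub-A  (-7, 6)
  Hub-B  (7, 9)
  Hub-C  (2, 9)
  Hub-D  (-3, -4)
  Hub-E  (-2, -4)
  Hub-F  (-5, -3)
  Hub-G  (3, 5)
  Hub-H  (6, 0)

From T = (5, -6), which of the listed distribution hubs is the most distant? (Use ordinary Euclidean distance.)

Squared Euclidean distances:
d²(T, Hub-A) = (5−(-7))² + (-6−6)² = 144 + 144 = 288
d²(T, Hub-B) = (5−7)² + (-6−9)² = 4 + 225 = 229
d²(T, Hub-C) = (5−2)² + (-6−9)² = 9 + 225 = 234
d²(T, Hub-D) = (5−(-3))² + (-6−(-4))² = 64 + 4 = 68
d²(T, Hub-E) = (5−(-2))² + (-6−(-4))² = 49 + 4 = 53
d²(T, Hub-F) = (5−(-5))² + (-6−(-3))² = 100 + 9 = 109
d²(T, Hub-G) = (5−3)² + (-6−5)² = 4 + 121 = 125
d²(T, Hub-H) = (5−6)² + (-6−0)² = 1 + 36 = 37
The largest is to Hub-A.

Hub-A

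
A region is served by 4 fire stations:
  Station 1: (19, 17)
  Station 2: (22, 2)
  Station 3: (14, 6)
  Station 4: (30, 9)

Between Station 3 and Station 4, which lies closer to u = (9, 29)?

Station 3

Compare squared distances:
d²(u, Station 3) = (9−14)² + (29−6)² = 25 + 529 = 554
d²(u, Station 4) = (9−30)² + (29−9)² = 441 + 400 = 841
554 < 841, so Station 3 is closer.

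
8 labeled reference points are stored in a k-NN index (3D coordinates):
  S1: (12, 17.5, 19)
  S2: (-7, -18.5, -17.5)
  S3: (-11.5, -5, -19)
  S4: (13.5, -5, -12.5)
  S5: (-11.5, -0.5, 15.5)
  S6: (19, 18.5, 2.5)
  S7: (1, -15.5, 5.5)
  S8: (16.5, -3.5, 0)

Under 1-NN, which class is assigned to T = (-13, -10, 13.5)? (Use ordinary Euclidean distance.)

Since √ is increasing, it suffices to compare squared distances:
|TS1|² = 625 + 756.25 + 30.25 = 1411.5
|TS2|² = 36 + 72.25 + 961 = 1069.25
|TS3|² = 2.25 + 25 + 1056.25 = 1083.5
|TS4|² = 702.25 + 25 + 676 = 1403.25
|TS5|² = 2.25 + 90.25 + 4 = 96.5
|TS6|² = 1024 + 812.25 + 121 = 1957.25
|TS7|² = 196 + 30.25 + 64 = 290.25
|TS8|² = 870.25 + 42.25 + 182.25 = 1094.75
Minimum is at S5.

S5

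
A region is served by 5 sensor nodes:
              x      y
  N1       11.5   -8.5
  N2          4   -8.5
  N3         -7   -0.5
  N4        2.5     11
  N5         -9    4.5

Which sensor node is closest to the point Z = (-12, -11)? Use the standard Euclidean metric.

N3

Compare squared distances (the ordering matches that of the actual distances):
|ZN1|² = (-12−11.5)² + (-11−(-8.5))² = 552.25 + 6.25 = 558.5
|ZN2|² = (-12−4)² + (-11−(-8.5))² = 256 + 6.25 = 262.25
|ZN3|² = (-12−(-7))² + (-11−(-0.5))² = 25 + 110.25 = 135.25
|ZN4|² = (-12−2.5)² + (-11−11)² = 210.25 + 484 = 694.25
|ZN5|² = (-12−(-9))² + (-11−4.5)² = 9 + 240.25 = 249.25
N3 is nearest.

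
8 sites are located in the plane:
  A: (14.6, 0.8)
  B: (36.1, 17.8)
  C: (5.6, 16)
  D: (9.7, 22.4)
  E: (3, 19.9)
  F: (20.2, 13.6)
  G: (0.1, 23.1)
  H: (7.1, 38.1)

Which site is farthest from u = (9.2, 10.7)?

B

Compare squared distances (the ordering matches that of the actual distances):
|uA|² = (9.2−14.6)² + (10.7−0.8)² = 29.16 + 98.01 = 127.17
|uB|² = (9.2−36.1)² + (10.7−17.8)² = 723.61 + 50.41 = 774.02
|uC|² = (9.2−5.6)² + (10.7−16)² = 12.96 + 28.09 = 41.05
|uD|² = (9.2−9.7)² + (10.7−22.4)² = 0.25 + 136.89 = 137.14
|uE|² = (9.2−3)² + (10.7−19.9)² = 38.44 + 84.64 = 123.08
|uF|² = (9.2−20.2)² + (10.7−13.6)² = 121 + 8.41 = 129.41
|uG|² = (9.2−0.1)² + (10.7−23.1)² = 82.81 + 153.76 = 236.57
|uH|² = (9.2−7.1)² + (10.7−38.1)² = 4.41 + 750.76 = 755.17
The largest is to B.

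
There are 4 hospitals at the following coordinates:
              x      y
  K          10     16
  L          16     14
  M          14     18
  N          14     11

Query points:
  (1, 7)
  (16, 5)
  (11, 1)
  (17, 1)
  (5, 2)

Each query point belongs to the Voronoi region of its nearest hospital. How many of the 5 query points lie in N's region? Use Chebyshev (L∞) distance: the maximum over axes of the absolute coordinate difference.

(1, 7) — d to each: K:9, L:15, M:13, N:13 → nearest is K
(16, 5) — d to each: K:11, L:9, M:13, N:6 → nearest is N
(11, 1) — d to each: K:15, L:13, M:17, N:10 → nearest is N
(17, 1) — d to each: K:15, L:13, M:17, N:10 → nearest is N
(5, 2) — d to each: K:14, L:12, M:16, N:9 → nearest is N
4 of the 5 points have N as nearest.

4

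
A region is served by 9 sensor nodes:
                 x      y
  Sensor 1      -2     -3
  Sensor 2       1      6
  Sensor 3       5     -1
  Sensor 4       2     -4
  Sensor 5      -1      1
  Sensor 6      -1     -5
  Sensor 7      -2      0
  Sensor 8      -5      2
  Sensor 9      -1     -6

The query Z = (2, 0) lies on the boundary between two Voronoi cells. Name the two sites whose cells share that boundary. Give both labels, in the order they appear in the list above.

Squared distances from Z to each site:
d²(Z, Sensor 1) = 16 + 9 = 25
d²(Z, Sensor 2) = 1 + 36 = 37
d²(Z, Sensor 3) = 9 + 1 = 10
d²(Z, Sensor 4) = 0 + 16 = 16
d²(Z, Sensor 5) = 9 + 1 = 10
d²(Z, Sensor 6) = 9 + 25 = 34
d²(Z, Sensor 7) = 16 + 0 = 16
d²(Z, Sensor 8) = 49 + 4 = 53
d²(Z, Sensor 9) = 9 + 36 = 45
Z is equidistant from Sensor 3 and Sensor 5 (both at squared distance 10), and every other site is strictly farther — so Z lies on the Sensor 3–Sensor 5 Voronoi edge.

Sensor 3 and Sensor 5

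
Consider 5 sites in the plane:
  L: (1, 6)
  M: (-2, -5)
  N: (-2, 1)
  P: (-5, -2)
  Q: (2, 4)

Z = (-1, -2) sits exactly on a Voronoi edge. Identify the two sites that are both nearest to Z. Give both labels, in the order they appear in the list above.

Squared distances from Z to each site:
|ZL|² = (-1−1)² + (-2−6)² = 4 + 64 = 68
|ZM|² = (-1−(-2))² + (-2−(-5))² = 1 + 9 = 10
|ZN|² = (-1−(-2))² + (-2−1)² = 1 + 9 = 10
|ZP|² = (-1−(-5))² + (-2−(-2))² = 16 + 0 = 16
|ZQ|² = (-1−2)² + (-2−4)² = 9 + 36 = 45
Z is equidistant from M and N (both at squared distance 10), and every other site is strictly farther — so Z lies on the M–N Voronoi edge.

M and N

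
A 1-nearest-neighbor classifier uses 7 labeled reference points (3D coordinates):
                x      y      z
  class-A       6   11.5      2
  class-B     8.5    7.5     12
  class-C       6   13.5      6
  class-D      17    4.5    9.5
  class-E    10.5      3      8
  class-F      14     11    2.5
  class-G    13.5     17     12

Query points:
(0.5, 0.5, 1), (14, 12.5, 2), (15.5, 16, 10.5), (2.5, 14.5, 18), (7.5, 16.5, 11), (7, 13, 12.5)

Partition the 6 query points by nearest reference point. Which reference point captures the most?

(0.5, 0.5, 1) — d² to each: class-A:152.25, class-B:234, class-C:224.25, class-D:360.5, class-E:155.25, class-F:294.75, class-G:562.25 → nearest is class-A
(14, 12.5, 2) — d² to each: class-A:65, class-B:155.25, class-C:81, class-D:129.25, class-E:138.5, class-F:2.5, class-G:120.5 → nearest is class-F
(15.5, 16, 10.5) — d² to each: class-A:182.75, class-B:123.5, class-C:116.75, class-D:135.5, class-E:200.25, class-F:91.25, class-G:7.25 → nearest is class-G
(2.5, 14.5, 18) — d² to each: class-A:277.25, class-B:121, class-C:157.25, class-D:382.5, class-E:296.25, class-F:384.75, class-G:163.25 → nearest is class-B
(7.5, 16.5, 11) — d² to each: class-A:108.25, class-B:83, class-C:36.25, class-D:236.5, class-E:200.25, class-F:144.75, class-G:37.25 → nearest is class-C
(7, 13, 12.5) — d² to each: class-A:113.5, class-B:32.75, class-C:43.5, class-D:181.25, class-E:132.5, class-F:153, class-G:58.5 → nearest is class-B
Tally — class-A:1, class-B:2, class-C:1, class-F:1, class-G:1. class-B captures the most (2).

class-B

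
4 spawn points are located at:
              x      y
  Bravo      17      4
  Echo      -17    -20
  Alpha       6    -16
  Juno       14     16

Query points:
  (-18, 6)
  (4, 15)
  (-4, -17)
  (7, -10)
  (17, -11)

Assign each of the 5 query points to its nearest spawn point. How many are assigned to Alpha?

3

(-18, 6) — d² to each: Bravo:1229, Echo:677, Alpha:1060, Juno:1124 → nearest is Echo
(4, 15) — d² to each: Bravo:290, Echo:1666, Alpha:965, Juno:101 → nearest is Juno
(-4, -17) — d² to each: Bravo:882, Echo:178, Alpha:101, Juno:1413 → nearest is Alpha
(7, -10) — d² to each: Bravo:296, Echo:676, Alpha:37, Juno:725 → nearest is Alpha
(17, -11) — d² to each: Bravo:225, Echo:1237, Alpha:146, Juno:738 → nearest is Alpha
3 of the 5 points have Alpha as nearest.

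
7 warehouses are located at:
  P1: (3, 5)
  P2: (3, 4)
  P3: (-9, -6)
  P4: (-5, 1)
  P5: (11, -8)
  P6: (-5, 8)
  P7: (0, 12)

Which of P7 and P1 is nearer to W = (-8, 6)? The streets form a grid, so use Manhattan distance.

d(W,P7) = |-8−0| + |6−12| = 8 + 6 = 14
d(W,P1) = |-8−3| + |6−5| = 11 + 1 = 12
14 > 12, so P1 is closer.

P1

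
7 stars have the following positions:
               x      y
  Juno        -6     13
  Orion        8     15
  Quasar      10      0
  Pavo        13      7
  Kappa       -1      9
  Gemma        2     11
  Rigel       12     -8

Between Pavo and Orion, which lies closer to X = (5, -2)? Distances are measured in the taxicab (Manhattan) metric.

Pavo

d(X, Pavo) = |5−13| + |-2−7| = 8 + 9 = 17
d(X, Orion) = |5−8| + |-2−15| = 3 + 17 = 20
17 < 20, so Pavo is closer.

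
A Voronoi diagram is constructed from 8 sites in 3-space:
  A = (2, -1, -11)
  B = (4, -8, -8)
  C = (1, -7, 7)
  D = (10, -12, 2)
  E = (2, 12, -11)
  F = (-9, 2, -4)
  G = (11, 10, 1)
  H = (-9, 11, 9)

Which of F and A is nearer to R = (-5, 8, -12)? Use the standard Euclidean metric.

F

Compare squared distances:
|RF|² = (-5−(-9))² + (8−2)² + (-12−(-4))² = 16 + 36 + 64 = 116
|RA|² = (-5−2)² + (8−(-1))² + (-12−(-11))² = 49 + 81 + 1 = 131
116 < 131, so F is closer.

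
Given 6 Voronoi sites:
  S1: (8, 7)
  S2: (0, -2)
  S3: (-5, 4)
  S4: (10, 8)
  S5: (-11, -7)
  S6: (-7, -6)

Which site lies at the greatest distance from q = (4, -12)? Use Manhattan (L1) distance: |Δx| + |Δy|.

d(q,S1) = |4−8| + |-12−7| = 4 + 19 = 23
d(q,S2) = |4−0| + |-12−(-2)| = 4 + 10 = 14
d(q,S3) = |4−(-5)| + |-12−4| = 9 + 16 = 25
d(q,S4) = |4−10| + |-12−8| = 6 + 20 = 26
d(q,S5) = |4−(-11)| + |-12−(-7)| = 15 + 5 = 20
d(q,S6) = |4−(-7)| + |-12−(-6)| = 11 + 6 = 17
The largest is to S4.

S4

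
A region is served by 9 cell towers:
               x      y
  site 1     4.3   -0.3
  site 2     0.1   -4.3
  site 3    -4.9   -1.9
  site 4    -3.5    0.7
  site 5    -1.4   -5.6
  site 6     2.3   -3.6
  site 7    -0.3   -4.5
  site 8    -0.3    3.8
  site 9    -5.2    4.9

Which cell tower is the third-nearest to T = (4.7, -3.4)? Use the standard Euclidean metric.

site 2

Squared Euclidean distances:
d²(T, site 1) = 0.16 + 9.61 = 9.77
d²(T, site 2) = 21.16 + 0.81 = 21.97
d²(T, site 3) = 92.16 + 2.25 = 94.41
d²(T, site 4) = 67.24 + 16.81 = 84.05
d²(T, site 5) = 37.21 + 4.84 = 42.05
d²(T, site 6) = 5.76 + 0.04 = 5.8
d²(T, site 7) = 25 + 1.21 = 26.21
d²(T, site 8) = 25 + 51.84 = 76.84
d²(T, site 9) = 98.01 + 68.89 = 166.9
Sorted ascending: site 6, site 1, site 2, site 7, … — the third-nearest is site 2.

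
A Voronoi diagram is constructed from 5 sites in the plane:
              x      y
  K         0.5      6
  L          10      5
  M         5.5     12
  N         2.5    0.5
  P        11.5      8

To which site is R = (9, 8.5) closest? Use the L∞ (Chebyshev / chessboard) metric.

d(R,K) = max(8.5, 2.5) = 8.5
d(R,L) = max(1, 3.5) = 3.5
d(R,M) = max(3.5, 3.5) = 3.5
d(R,N) = max(6.5, 8) = 8
d(R,P) = max(2.5, 0.5) = 2.5
P is nearest.

P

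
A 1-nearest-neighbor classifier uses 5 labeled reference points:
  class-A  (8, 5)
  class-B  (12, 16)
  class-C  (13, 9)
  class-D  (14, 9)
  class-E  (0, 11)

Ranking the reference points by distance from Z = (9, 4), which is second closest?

Compare squared distances (the ordering matches that of the actual distances):
d²(Z, class-A) = (9−8)² + (4−5)² = 1 + 1 = 2
d²(Z, class-B) = (9−12)² + (4−16)² = 9 + 144 = 153
d²(Z, class-C) = (9−13)² + (4−9)² = 16 + 25 = 41
d²(Z, class-D) = (9−14)² + (4−9)² = 25 + 25 = 50
d²(Z, class-E) = (9−0)² + (4−11)² = 81 + 49 = 130
Sorted ascending: class-A, class-C, class-D, … — the second-nearest is class-C.

class-C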